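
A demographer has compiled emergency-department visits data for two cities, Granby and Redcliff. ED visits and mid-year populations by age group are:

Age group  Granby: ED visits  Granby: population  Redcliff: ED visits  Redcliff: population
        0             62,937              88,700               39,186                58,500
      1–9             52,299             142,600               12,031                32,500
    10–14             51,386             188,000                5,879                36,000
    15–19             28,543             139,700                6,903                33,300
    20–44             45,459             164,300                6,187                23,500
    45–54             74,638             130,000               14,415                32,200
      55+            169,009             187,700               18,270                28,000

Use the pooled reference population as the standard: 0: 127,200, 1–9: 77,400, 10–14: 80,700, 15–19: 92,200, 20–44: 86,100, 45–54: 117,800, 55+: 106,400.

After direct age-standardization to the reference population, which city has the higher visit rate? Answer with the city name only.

Age-specific rates per 1,000 for Granby: 709.549, 366.753, 273.330, 204.316, 276.683, 574.138, 900.421.
For Redcliff: 669.846, 370.185, 163.306, 207.297, 263.277, 447.671, 652.500.
Standard total = 687,800; weights = 0.1849, 0.1125, 0.1173, 0.1341, 0.1252, 0.1713, 0.1547.
Granby: 0.1849×709.549 + 0.1125×366.753 + 0.1173×273.330 + 0.1341×204.316 + 0.1252×276.683 + 0.1713×574.138 + 0.1547×900.421 = 504.2130 per 1,000.
Redcliff: 0.1849×669.846 + 0.1125×370.185 + 0.1173×163.306 + 0.1341×207.297 + 0.1252×263.277 + 0.1713×447.671 + 0.1547×652.500 = 423.0562 per 1,000.

Granby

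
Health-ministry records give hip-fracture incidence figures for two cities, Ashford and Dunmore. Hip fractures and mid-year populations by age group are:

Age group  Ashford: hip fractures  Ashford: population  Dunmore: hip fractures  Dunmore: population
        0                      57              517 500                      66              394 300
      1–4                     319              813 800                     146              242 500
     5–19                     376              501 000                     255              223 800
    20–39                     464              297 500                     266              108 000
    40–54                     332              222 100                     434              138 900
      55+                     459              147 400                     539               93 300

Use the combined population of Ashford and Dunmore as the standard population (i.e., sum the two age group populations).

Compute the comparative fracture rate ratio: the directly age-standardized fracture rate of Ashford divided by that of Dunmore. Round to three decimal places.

0.581

Age-specific rates per 100 000 for Ashford: 11.01, 39.20, 75.05, 155.97, 149.48, 311.40.
For Dunmore: 16.74, 60.21, 113.94, 246.30, 312.46, 577.71.
Combined standard total = 3 700 100; weights = 0.2464, 0.2855, 0.1959, 0.1096, 0.0976, 0.0651.
Ashford: 0.2464×11.01 + 0.2855×39.20 + 0.1959×75.05 + 0.1096×155.97 + 0.0976×149.48 + 0.0651×311.40 = 80.5399 per 100 000.
Dunmore: 0.2464×16.74 + 0.2855×60.21 + 0.1959×113.94 + 0.1096×246.30 + 0.0976×312.46 + 0.0651×577.71 = 138.6897 per 100 000.
Ratio = 80.5399 ÷ 138.6897 = 0.58072.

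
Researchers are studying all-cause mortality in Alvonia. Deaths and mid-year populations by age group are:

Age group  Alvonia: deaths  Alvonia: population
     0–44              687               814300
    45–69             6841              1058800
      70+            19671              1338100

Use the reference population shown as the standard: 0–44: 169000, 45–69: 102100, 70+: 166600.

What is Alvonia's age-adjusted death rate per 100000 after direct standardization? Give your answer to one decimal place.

Age-specific rates per 100000 for Alvonia: 84.37, 646.11, 1470.07.
Standard total = 437700; weights = 0.3861, 0.2333, 0.3806.
Standardized rate: 0.3861×84.37 + 0.2333×646.11 + 0.3806×1470.07 = 742.8360 per 100000.

742.8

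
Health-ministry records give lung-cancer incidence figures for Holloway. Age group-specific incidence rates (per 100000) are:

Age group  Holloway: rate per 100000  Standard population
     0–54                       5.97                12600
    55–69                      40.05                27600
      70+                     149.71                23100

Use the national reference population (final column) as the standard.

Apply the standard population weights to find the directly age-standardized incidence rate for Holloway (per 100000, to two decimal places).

73.28

Standard total = 63300; weights = 0.1991, 0.4360, 0.3649.
Standardized rate: 0.1991×5.97 + 0.4360×40.05 + 0.3649×149.71 = 73.2844 per 100000.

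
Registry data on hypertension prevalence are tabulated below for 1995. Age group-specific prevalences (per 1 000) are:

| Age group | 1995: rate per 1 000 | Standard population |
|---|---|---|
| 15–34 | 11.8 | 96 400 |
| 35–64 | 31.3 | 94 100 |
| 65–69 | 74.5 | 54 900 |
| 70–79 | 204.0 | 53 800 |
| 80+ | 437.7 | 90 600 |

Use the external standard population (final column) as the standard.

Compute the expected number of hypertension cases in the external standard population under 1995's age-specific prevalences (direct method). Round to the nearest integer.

58804

Expected hypertension cases = Σ (standard pop × age-specific rate ÷ 1 000)
= 96 400×11.8/1 000 + 94 100×31.3/1 000 + 54 900×74.5/1 000 + 53 800×204.0/1 000 + 90 600×437.7/1 000
= 1137.52 + 2945.33 + 4090.05 + 10975.20 + 39655.62 = 58803.72.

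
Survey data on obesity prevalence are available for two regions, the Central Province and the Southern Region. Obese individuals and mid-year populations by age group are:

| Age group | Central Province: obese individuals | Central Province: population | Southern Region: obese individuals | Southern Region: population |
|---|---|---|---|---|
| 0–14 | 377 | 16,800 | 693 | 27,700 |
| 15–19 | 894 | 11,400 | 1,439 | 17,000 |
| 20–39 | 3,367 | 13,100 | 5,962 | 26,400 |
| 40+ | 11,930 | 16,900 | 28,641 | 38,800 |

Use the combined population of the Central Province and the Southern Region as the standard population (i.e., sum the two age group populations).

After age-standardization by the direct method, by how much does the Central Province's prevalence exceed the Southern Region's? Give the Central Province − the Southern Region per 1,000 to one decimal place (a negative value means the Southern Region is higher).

Age-specific rates per 1,000 for the Central Province: 22.440, 78.421, 257.023, 705.917.
For the Southern Region: 25.018, 84.647, 225.833, 738.170.
Combined standard total = 168,100; weights = 0.2647, 0.1689, 0.2350, 0.3314.
The Central Province: 0.2647×22.440 + 0.1689×78.421 + 0.2350×257.023 + 0.3314×705.917 = 313.4905 per 1,000.
The Southern Region: 0.2647×25.018 + 0.1689×84.647 + 0.2350×225.833 + 0.3314×738.170 = 318.5828 per 1,000.
Difference = 313.4905 − 318.5828 = -5.0923.

-5.1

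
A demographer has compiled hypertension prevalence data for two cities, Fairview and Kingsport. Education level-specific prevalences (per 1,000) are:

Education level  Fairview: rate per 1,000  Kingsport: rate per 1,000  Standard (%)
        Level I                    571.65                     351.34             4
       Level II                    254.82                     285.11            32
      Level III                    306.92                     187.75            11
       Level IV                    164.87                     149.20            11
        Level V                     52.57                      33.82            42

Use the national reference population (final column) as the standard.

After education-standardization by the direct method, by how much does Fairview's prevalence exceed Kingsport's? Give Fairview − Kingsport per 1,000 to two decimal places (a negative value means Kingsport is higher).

21.83

Standard weights: 0.04, 0.32, 0.11, 0.11, 0.42.
Fairview: 0.0400×571.65 + 0.3200×254.82 + 0.1100×306.92 + 0.1100×164.87 + 0.4200×52.57 = 178.3847 per 1,000.
Kingsport: 0.0400×351.34 + 0.3200×285.11 + 0.1100×187.75 + 0.1100×149.20 + 0.4200×33.82 = 156.5577 per 1,000.
Difference = 178.3847 − 156.5577 = 21.8270.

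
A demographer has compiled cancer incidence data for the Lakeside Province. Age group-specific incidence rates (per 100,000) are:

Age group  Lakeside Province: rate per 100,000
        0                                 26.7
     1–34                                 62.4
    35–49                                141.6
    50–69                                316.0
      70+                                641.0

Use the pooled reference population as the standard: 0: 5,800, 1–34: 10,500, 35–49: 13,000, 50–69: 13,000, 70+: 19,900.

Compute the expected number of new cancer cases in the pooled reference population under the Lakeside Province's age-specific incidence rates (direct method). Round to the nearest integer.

Expected new cancer cases = Σ (standard pop × age-specific rate ÷ 100,000)
= 5,800×26.7/100,000 + 10,500×62.4/100,000 + 13,000×141.6/100,000 + 13,000×316.0/100,000 + 19,900×641.0/100,000
= 1.55 + 6.55 + 18.41 + 41.08 + 127.56 = 195.15.

195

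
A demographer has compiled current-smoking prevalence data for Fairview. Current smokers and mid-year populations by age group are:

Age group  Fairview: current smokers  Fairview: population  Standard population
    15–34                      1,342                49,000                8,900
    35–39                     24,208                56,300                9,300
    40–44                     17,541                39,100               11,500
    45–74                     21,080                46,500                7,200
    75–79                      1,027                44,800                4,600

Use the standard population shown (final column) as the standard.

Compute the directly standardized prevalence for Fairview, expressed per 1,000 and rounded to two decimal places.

307.74

Age-specific rates per 1,000 for Fairview: 27.388, 429.982, 448.619, 453.333, 22.924.
Standard total = 41,500; weights = 0.2145, 0.2241, 0.2771, 0.1735, 0.1108.
Standardized rate: 0.2145×27.388 + 0.2241×429.982 + 0.2771×448.619 + 0.1735×453.333 + 0.1108×22.924 = 307.7387 per 1,000.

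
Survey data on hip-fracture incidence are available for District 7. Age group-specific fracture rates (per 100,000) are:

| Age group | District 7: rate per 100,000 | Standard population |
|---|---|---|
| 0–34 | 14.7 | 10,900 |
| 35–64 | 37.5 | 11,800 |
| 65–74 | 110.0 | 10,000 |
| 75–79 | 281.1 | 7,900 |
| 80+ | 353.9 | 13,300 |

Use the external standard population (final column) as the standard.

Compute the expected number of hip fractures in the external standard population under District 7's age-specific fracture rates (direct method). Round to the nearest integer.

86

Expected hip fractures = Σ (standard pop × age-specific rate ÷ 100,000)
= 10,900×14.7/100,000 + 11,800×37.5/100,000 + 10,000×110.0/100,000 + 7,900×281.1/100,000 + 13,300×353.9/100,000
= 1.60 + 4.42 + 11.00 + 22.21 + 47.07 = 86.30.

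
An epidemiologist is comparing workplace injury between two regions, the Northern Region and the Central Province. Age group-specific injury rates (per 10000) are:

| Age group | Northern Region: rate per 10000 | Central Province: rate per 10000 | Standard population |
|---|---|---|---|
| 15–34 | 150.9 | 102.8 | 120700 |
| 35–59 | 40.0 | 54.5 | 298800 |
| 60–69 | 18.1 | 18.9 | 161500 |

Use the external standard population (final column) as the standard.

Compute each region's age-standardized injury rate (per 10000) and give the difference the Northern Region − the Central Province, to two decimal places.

2.31

Standard total = 581000; weights = 0.2077, 0.5143, 0.2780.
The Northern Region: 0.2077×150.9 + 0.5143×40.0 + 0.2780×18.1 = 56.9514 per 10000.
The Central Province: 0.2077×102.8 + 0.5143×54.5 + 0.2780×18.9 = 54.6384 per 10000.
Difference = 56.9514 − 54.6384 = 2.3130.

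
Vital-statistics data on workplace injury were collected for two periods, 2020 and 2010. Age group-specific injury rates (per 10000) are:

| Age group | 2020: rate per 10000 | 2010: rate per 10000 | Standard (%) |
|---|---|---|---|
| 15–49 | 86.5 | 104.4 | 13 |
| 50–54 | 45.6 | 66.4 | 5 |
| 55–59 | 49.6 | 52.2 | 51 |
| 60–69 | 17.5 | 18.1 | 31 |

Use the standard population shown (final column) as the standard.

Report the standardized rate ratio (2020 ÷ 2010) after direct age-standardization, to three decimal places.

Standard weights: 0.13, 0.05, 0.51, 0.31.
2020: 0.1300×86.5 + 0.0500×45.6 + 0.5100×49.6 + 0.3100×17.5 = 44.2460 per 10000.
2010: 0.1300×104.4 + 0.0500×66.4 + 0.5100×52.2 + 0.3100×18.1 = 49.1250 per 10000.
Ratio = 44.2460 ÷ 49.1250 = 0.90068.

0.901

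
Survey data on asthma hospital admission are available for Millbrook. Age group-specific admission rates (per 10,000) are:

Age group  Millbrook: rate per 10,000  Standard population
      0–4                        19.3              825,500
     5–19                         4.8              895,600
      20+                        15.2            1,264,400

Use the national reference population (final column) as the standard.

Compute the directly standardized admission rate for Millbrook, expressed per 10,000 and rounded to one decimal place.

13.2

Standard total = 2,985,500; weights = 0.2765, 0.3000, 0.4235.
Standardized rate: 0.2765×19.3 + 0.3000×4.8 + 0.4235×15.2 = 13.2138 per 10,000.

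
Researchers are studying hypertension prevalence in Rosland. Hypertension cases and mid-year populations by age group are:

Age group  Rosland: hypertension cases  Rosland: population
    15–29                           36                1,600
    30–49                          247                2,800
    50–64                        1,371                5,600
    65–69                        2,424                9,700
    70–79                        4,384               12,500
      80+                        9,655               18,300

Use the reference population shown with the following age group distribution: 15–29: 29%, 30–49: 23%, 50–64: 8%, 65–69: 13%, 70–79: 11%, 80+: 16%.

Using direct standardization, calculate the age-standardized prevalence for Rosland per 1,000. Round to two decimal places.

201.88

Age-specific rates per 1,000 for Rosland: 22.500, 88.214, 244.821, 249.897, 350.720, 527.596.
Standard weights: 0.29, 0.23, 0.08, 0.13, 0.11, 0.16.
Standardized rate: 0.2900×22.500 + 0.2300×88.214 + 0.0800×244.821 + 0.1300×249.897 + 0.1100×350.720 + 0.1600×527.596 = 201.8811 per 1,000.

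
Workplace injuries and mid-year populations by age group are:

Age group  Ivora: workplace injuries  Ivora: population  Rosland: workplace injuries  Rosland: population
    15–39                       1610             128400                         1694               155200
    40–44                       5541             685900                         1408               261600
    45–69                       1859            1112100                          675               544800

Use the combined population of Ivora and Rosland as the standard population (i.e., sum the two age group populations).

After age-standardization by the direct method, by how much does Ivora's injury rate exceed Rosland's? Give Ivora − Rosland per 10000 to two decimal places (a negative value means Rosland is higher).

Age-specific rates per 10000 for Ivora: 125.39, 80.78, 16.72.
For Rosland: 109.15, 53.82, 12.39.
Combined standard total = 2888000; weights = 0.0982, 0.3281, 0.5737.
Ivora: 0.0982×125.39 + 0.3281×80.78 + 0.5737×16.72 = 48.4074 per 10000.
Rosland: 0.0982×109.15 + 0.3281×53.82 + 0.5737×12.39 = 35.4849 per 10000.
Difference = 48.4074 − 35.4849 = 12.9225.

12.92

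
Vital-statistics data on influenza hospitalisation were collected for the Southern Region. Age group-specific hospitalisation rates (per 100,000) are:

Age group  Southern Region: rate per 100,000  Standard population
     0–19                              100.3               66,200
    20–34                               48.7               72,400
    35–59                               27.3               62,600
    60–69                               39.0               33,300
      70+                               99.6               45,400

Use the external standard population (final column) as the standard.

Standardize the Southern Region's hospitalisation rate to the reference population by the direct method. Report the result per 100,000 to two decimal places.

Standard total = 279,900; weights = 0.2365, 0.2587, 0.2237, 0.1190, 0.1622.
Standardized rate: 0.2365×100.3 + 0.2587×48.7 + 0.2237×27.3 + 0.1190×39.0 + 0.1622×99.6 = 63.2199 per 100,000.

63.22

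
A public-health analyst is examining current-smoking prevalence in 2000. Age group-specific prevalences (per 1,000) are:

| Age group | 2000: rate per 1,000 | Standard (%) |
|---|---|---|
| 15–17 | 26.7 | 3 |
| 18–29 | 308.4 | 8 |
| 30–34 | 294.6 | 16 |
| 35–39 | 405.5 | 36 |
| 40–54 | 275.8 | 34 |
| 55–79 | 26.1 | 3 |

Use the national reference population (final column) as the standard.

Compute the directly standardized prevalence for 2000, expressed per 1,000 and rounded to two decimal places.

313.14

Standard weights: 0.03, 0.08, 0.16, 0.36, 0.34, 0.03.
Standardized rate: 0.0300×26.7 + 0.0800×308.4 + 0.1600×294.6 + 0.3600×405.5 + 0.3400×275.8 + 0.0300×26.1 = 313.1440 per 1,000.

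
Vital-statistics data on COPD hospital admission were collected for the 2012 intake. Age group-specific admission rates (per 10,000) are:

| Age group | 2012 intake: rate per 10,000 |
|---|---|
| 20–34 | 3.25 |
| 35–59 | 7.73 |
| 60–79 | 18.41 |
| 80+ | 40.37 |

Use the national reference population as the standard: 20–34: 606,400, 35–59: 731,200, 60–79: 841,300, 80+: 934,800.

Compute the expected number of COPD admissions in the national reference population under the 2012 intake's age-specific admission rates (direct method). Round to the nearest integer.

6085

Expected COPD admissions = Σ (standard pop × age-specific rate ÷ 10,000)
= 606,400×3.25/10,000 + 731,200×7.73/10,000 + 841,300×18.41/10,000 + 934,800×40.37/10,000
= 197.08 + 565.22 + 1548.83 + 3773.79 = 6084.92.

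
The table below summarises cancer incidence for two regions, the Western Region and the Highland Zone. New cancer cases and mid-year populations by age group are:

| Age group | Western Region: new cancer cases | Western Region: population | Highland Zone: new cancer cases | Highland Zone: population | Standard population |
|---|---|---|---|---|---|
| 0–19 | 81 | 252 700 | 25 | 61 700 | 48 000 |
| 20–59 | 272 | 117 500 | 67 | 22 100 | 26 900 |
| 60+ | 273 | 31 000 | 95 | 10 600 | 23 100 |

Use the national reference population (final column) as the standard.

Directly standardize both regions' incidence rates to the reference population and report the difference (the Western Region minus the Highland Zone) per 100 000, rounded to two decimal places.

Age-specific rates per 100 000 for the Western Region: 32.05, 231.49, 880.65.
For the Highland Zone: 40.52, 303.17, 896.23.
Standard total = 98 000; weights = 0.4898, 0.2745, 0.2357.
The Western Region: 0.4898×32.05 + 0.2745×231.49 + 0.2357×880.65 = 286.8219 per 100 000.
The Highland Zone: 0.4898×40.52 + 0.2745×303.17 + 0.2357×896.23 = 314.3156 per 100 000.
Difference = 286.8219 − 314.3156 = -27.4937.

-27.49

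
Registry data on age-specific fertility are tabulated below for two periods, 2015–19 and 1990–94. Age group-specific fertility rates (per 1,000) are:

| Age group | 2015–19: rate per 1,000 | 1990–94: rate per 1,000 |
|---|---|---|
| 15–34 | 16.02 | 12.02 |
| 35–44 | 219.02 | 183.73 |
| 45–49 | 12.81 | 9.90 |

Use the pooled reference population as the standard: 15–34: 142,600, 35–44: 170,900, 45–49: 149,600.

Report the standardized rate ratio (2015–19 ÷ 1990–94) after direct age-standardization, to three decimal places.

Standard total = 463,100; weights = 0.3079, 0.3690, 0.3230.
2015–19: 0.3079×16.02 + 0.3690×219.02 + 0.3230×12.81 = 89.8971 per 1,000.
1990–94: 0.3079×12.02 + 0.3690×183.73 + 0.3230×9.90 = 74.7021 per 1,000.
Ratio = 89.8971 ÷ 74.7021 = 1.20341.

1.203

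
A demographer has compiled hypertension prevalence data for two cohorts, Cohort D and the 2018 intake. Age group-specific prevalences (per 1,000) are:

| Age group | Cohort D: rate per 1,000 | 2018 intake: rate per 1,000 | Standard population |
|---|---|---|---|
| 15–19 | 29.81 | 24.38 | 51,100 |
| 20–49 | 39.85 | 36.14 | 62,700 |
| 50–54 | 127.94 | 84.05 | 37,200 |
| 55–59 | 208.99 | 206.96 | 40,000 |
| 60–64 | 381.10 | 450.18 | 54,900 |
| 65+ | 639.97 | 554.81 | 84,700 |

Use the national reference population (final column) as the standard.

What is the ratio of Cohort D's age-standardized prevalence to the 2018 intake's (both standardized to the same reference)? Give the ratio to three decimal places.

1.065

Standard total = 330,600; weights = 0.1546, 0.1897, 0.1125, 0.1210, 0.1661, 0.2562.
Cohort D: 0.1546×29.81 + 0.1897×39.85 + 0.1125×127.94 + 0.1210×208.99 + 0.1661×381.10 + 0.2562×639.97 = 279.0947 per 1,000.
The 2018 intake: 0.1546×24.38 + 0.1897×36.14 + 0.1125×84.05 + 0.1210×206.96 + 0.1661×450.18 + 0.2562×554.81 = 262.0210 per 1,000.
Ratio = 279.0947 ÷ 262.0210 = 1.06516.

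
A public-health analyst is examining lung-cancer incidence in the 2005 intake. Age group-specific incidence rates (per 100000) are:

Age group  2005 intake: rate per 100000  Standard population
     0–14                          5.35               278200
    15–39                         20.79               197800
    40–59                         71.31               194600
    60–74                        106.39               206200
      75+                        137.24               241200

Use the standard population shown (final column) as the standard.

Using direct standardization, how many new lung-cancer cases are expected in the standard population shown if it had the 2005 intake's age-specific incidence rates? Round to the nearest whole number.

Expected new lung-cancer cases = Σ (standard pop × age-specific rate ÷ 100000)
= 278200×5.35/100000 + 197800×20.79/100000 + 194600×71.31/100000 + 206200×106.39/100000 + 241200×137.24/100000
= 14.88 + 41.12 + 138.77 + 219.38 + 331.02 = 745.17.

745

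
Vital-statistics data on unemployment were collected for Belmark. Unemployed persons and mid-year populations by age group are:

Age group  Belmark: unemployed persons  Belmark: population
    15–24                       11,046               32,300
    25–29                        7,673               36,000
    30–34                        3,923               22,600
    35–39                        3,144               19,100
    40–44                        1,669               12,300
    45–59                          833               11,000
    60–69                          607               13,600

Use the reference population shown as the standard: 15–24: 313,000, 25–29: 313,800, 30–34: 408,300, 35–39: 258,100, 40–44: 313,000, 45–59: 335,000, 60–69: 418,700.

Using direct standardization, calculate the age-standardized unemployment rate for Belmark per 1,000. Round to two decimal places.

Age-specific rates per 1,000 for Belmark: 341.981, 213.139, 173.584, 164.607, 135.691, 75.727, 44.632.
Standard total = 2,359,900; weights = 0.1326, 0.1330, 0.1730, 0.1094, 0.1326, 0.1420, 0.1774.
Standardized rate: 0.1326×341.981 + 0.1330×213.139 + 0.1730×173.584 + 0.1094×164.607 + 0.1326×135.691 + 0.1420×75.727 + 0.1774×44.632 = 158.4009 per 1,000.

158.40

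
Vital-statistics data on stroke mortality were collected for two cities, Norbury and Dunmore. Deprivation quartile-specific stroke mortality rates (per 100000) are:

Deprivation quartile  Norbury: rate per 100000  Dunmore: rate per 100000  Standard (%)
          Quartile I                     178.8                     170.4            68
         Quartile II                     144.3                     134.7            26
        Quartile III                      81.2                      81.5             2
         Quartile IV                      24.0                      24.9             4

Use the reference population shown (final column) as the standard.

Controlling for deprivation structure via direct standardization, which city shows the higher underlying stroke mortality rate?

Norbury

Standard weights: 0.68, 0.26, 0.02, 0.04.
Norbury: 0.6800×178.8 + 0.2600×144.3 + 0.0200×81.2 + 0.0400×24.0 = 161.6860 per 100000.
Dunmore: 0.6800×170.4 + 0.2600×134.7 + 0.0200×81.5 + 0.0400×24.9 = 153.5200 per 100000.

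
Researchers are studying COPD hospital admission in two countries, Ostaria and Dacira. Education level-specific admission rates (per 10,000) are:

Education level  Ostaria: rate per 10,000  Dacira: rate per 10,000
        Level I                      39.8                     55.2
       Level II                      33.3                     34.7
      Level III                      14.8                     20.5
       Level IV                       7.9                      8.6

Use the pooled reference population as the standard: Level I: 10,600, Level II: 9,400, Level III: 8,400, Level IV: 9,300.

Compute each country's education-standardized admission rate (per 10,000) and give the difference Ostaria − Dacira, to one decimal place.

-6.1

Standard total = 37,700; weights = 0.2812, 0.2493, 0.2228, 0.2467.
Ostaria: 0.2812×39.8 + 0.2493×33.3 + 0.2228×14.8 + 0.2467×7.9 = 24.7398 per 10,000.
Dacira: 0.2812×55.2 + 0.2493×34.7 + 0.2228×20.5 + 0.2467×8.6 = 30.8615 per 10,000.
Difference = 24.7398 − 30.8615 = -6.1218.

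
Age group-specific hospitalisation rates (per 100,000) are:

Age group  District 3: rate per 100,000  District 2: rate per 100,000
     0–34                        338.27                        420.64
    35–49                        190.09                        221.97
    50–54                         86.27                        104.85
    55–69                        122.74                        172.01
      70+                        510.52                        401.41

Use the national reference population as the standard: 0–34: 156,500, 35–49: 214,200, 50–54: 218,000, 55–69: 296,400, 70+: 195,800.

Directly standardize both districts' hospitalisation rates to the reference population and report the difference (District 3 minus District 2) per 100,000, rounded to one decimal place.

Standard total = 1,080,900; weights = 0.1448, 0.1982, 0.2017, 0.2742, 0.1811.
District 3: 0.1448×338.27 + 0.1982×190.09 + 0.2017×86.27 + 0.2742×122.74 + 0.1811×510.52 = 230.1816 per 100,000.
District 2: 0.1448×420.64 + 0.1982×221.97 + 0.2017×104.85 + 0.2742×172.01 + 0.1811×401.41 = 245.9185 per 100,000.
Difference = 230.1816 − 245.9185 = -15.7368.

-15.7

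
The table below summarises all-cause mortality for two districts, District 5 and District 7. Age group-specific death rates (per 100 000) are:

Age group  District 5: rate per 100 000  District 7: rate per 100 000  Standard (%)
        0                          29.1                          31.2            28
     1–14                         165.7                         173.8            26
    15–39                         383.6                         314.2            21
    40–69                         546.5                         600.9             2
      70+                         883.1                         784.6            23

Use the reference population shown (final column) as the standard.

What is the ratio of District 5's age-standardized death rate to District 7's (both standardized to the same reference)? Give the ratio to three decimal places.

Standard weights: 0.28, 0.26, 0.21, 0.02, 0.23.
District 5: 0.2800×29.1 + 0.2600×165.7 + 0.2100×383.6 + 0.0200×546.5 + 0.2300×883.1 = 345.8290 per 100 000.
District 7: 0.2800×31.2 + 0.2600×173.8 + 0.2100×314.2 + 0.0200×600.9 + 0.2300×784.6 = 312.3820 per 100 000.
Ratio = 345.8290 ÷ 312.3820 = 1.10707.

1.107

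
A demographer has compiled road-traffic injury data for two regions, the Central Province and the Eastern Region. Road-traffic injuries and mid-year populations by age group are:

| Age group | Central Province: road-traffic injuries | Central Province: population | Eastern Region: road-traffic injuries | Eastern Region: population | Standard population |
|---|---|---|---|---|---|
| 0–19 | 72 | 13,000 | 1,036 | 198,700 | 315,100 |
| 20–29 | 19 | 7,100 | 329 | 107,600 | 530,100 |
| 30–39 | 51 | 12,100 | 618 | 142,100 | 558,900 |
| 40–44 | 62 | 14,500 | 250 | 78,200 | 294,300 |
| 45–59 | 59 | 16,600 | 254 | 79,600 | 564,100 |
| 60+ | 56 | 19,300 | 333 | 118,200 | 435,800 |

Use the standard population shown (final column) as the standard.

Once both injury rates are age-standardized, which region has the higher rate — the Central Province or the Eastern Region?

Age-specific rates per 100,000 for the Central Province: 553.85, 267.61, 421.49, 427.59, 355.42, 290.16.
For the Eastern Region: 521.39, 305.76, 434.90, 319.69, 319.10, 281.73.
Standard total = 2,698,300; weights = 0.1168, 0.1965, 0.2071, 0.1091, 0.2091, 0.1615.
The Central Province: 0.1168×553.85 + 0.1965×267.61 + 0.2071×421.49 + 0.1091×427.59 + 0.2091×355.42 + 0.1615×290.16 = 372.3551 per 100,000.
The Eastern Region: 0.1168×521.39 + 0.1965×305.76 + 0.2071×434.90 + 0.1091×319.69 + 0.2091×319.10 + 0.1615×281.73 = 358.1166 per 100,000.
The crude rates (386.20 vs 389.29) would put the Eastern Region higher, but that reflects its age composition; once standardized to a common age structure, the Central Province has the higher underlying rate.

Central Province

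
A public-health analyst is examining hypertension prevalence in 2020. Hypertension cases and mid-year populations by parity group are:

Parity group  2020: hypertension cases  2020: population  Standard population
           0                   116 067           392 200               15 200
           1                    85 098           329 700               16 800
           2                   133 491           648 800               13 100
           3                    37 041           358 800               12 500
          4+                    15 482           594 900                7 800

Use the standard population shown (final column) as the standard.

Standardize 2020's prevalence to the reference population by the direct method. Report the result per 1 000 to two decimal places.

Parity-specific rates per 1 000 for 2020: 295.938, 258.107, 205.751, 103.236, 26.025.
Standard total = 65 400; weights = 0.2324, 0.2569, 0.2003, 0.1911, 0.1193.
Standardized rate: 0.2324×295.938 + 0.2569×258.107 + 0.2003×205.751 + 0.1911×103.236 + 0.1193×26.025 = 199.1321 per 1 000.

199.13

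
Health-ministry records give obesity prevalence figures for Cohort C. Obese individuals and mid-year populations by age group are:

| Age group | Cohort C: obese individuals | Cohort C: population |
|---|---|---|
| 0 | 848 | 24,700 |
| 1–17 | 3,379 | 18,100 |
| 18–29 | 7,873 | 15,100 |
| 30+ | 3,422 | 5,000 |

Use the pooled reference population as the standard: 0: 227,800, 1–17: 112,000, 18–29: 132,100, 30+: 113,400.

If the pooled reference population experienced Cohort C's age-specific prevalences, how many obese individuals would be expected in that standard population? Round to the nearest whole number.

175216

Age-specific rates per 1,000 for Cohort C: 34.332, 186.685, 521.391, 684.400.
Expected obese individuals = Σ (standard pop × age-specific rate ÷ 1,000)
= 227,800×34.332/1,000 + 112,000×186.685/1,000 + 132,100×521.391/1,000 + 113,400×684.400/1,000
= 7820.83 + 20908.73 + 68875.72 + 77610.96 = 175216.23.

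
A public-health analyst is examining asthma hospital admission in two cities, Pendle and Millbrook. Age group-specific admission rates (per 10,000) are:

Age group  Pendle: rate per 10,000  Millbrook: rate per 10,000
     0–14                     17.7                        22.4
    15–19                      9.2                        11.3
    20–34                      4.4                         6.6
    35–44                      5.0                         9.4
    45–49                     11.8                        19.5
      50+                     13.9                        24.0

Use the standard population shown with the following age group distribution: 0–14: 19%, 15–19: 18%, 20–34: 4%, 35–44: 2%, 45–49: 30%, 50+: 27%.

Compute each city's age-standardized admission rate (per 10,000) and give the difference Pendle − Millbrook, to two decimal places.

-6.48

Standard weights: 0.19, 0.18, 0.04, 0.02, 0.30, 0.27.
Pendle: 0.1900×17.7 + 0.1800×9.2 + 0.0400×4.4 + 0.0200×5.0 + 0.3000×11.8 + 0.2700×13.9 = 12.5880 per 10,000.
Millbrook: 0.1900×22.4 + 0.1800×11.3 + 0.0400×6.6 + 0.0200×9.4 + 0.3000×19.5 + 0.2700×24.0 = 19.0720 per 10,000.
Difference = 12.5880 − 19.0720 = -6.4840.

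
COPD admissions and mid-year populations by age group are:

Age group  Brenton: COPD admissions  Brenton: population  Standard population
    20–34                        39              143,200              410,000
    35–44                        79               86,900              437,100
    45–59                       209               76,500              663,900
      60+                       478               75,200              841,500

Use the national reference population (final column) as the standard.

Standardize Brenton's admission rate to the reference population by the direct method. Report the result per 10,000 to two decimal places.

32.61

Age-specific rates per 10,000 for Brenton: 2.72, 9.09, 27.32, 63.56.
Standard total = 2,352,500; weights = 0.1743, 0.1858, 0.2822, 0.3577.
Standardized rate: 0.1743×2.72 + 0.1858×9.09 + 0.2822×27.32 + 0.3577×63.56 = 32.6109 per 10,000.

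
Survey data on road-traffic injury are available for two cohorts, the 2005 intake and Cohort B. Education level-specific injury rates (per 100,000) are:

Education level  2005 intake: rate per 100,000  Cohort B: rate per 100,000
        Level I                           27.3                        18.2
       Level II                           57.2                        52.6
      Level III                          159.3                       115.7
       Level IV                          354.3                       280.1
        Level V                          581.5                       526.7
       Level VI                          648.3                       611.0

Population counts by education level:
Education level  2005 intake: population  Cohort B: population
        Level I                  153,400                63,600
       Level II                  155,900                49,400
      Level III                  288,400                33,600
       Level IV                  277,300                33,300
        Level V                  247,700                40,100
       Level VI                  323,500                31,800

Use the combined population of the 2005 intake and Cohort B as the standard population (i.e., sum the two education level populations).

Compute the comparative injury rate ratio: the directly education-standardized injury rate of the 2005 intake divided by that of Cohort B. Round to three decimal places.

Combined standard total = 1,698,000; weights = 0.1278, 0.1209, 0.1896, 0.1829, 0.1695, 0.2092.
The 2005 intake: 0.1278×27.3 + 0.1209×57.2 + 0.1896×159.3 + 0.1829×354.3 + 0.1695×581.5 + 0.2092×648.3 = 339.6373 per 100,000.
Cohort B: 0.1278×18.2 + 0.1209×52.6 + 0.1896×115.7 + 0.1829×280.1 + 0.1695×526.7 + 0.2092×611.0 = 298.9842 per 100,000.
Ratio = 339.6373 ÷ 298.9842 = 1.13597.

1.136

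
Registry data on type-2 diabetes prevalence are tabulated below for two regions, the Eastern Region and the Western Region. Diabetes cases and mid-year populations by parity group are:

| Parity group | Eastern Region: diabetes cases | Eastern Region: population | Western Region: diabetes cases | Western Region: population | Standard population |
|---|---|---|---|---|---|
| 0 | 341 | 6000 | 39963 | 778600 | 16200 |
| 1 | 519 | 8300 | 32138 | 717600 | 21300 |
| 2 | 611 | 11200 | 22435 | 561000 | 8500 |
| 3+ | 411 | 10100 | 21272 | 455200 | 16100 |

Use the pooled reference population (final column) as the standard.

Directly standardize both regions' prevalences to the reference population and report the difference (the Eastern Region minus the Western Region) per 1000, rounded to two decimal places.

Parity-specific rates per 1000 for the Eastern Region: 56.833, 62.530, 54.554, 40.693.
For the Western Region: 51.327, 44.785, 39.991, 46.731.
Standard total = 62100; weights = 0.2609, 0.3430, 0.1369, 0.2593.
The Eastern Region: 0.2609×56.833 + 0.3430×62.530 + 0.1369×54.554 + 0.2593×40.693 = 54.2907 per 1000.
The Western Region: 0.2609×51.327 + 0.3430×44.785 + 0.1369×39.991 + 0.2593×46.731 = 46.3401 per 1000.
Difference = 54.2907 − 46.3401 = 7.9507.

7.95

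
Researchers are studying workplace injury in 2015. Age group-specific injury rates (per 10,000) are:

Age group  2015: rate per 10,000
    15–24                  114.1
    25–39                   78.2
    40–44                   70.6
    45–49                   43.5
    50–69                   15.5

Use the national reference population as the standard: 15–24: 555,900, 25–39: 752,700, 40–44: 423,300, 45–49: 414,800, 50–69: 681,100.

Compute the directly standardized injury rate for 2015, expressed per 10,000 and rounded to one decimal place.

Standard total = 2,827,800; weights = 0.1966, 0.2662, 0.1497, 0.1467, 0.2409.
Standardized rate: 0.1966×114.1 + 0.2662×78.2 + 0.1497×70.6 + 0.1467×43.5 + 0.2409×15.5 = 63.9278 per 10,000.

63.9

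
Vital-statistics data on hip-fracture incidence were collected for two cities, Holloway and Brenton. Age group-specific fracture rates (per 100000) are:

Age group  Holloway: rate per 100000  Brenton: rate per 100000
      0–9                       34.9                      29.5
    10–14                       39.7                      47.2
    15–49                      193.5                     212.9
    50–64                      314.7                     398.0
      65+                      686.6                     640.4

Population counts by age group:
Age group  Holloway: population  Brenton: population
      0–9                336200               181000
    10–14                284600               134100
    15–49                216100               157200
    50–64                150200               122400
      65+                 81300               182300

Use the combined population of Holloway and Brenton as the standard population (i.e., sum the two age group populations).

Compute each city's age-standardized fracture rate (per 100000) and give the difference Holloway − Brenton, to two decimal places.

Combined standard total = 1845400; weights = 0.2803, 0.2269, 0.2023, 0.1477, 0.1428.
Holloway: 0.2803×34.9 + 0.2269×39.7 + 0.2023×193.5 + 0.1477×314.7 + 0.1428×686.6 = 202.4933 per 100000.
Brenton: 0.2803×29.5 + 0.2269×47.2 + 0.2023×212.9 + 0.1477×398.0 + 0.1428×640.4 = 212.3116 per 100000.
Difference = 202.4933 − 212.3116 = -9.8183.

-9.82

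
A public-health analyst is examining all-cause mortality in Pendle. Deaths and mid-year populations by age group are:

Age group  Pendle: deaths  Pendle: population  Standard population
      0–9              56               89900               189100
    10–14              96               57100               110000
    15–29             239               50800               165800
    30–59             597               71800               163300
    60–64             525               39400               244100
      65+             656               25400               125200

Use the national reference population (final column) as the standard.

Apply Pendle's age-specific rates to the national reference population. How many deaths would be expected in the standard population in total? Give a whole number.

8927

Age-specific rates per 100000 for Pendle: 62.29, 168.13, 470.47, 831.48, 1332.49, 2582.68.
Expected deaths = Σ (standard pop × age-specific rate ÷ 100000)
= 189100×62.29/100000 + 110000×168.13/100000 + 165800×470.47/100000 + 163300×831.48/100000 + 244100×1332.49/100000 + 125200×2582.68/100000
= 117.79 + 184.94 + 780.04 + 1357.80 + 3252.60 + 3233.51 = 8926.69.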